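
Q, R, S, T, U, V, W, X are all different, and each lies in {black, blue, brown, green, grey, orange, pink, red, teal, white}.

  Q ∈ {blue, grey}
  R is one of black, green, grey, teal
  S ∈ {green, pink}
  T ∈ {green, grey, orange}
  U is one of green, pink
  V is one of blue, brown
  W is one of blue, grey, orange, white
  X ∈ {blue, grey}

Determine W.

white

The 2 variables Q and X are confined to {blue, grey}, which locks those values in; drop them from R, T, V, W.
That leaves V = brown.
S and U between them cover only {green, pink} — a naked pair. Remove those values from R, T.
T must be orange (only option left). So W can't be orange.
So W = white.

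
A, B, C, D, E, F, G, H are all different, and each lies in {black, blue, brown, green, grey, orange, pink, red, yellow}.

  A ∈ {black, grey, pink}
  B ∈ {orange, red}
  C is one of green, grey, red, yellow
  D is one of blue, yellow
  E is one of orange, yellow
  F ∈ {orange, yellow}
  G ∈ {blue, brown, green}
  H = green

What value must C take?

grey

H's domain is down to {green}, so H = green. Eliminate green elsewhere: C, G.
The 2 variables E and F are confined to {orange, yellow}, which locks those values in; drop them from B, C, D.
That leaves B = red. Remove red from C.
So C = grey.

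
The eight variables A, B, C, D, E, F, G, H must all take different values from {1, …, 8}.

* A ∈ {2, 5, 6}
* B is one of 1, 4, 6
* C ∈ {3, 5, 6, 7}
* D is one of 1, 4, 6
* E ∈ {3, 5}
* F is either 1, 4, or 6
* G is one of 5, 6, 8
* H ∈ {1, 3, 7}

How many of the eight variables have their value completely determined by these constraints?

The 8 variables draw from only 8 values {1, 2, 3, 4, 5, 6, 7, 8}, so each is used; only A can be 2, hence A = 2.
Among the 7 still-open variables, 8 fits only G (and all 7 values in {1, 3, 4, 5, 6, 7, 8} must be used), so G = 8.
B, D, F share exactly the 3 values {1, 4, 6}; by pigeonhole those values go to them, so strike 1, 4, 6 from C, H.
Determined: A=2, G=8. The other variables each still have more than one consistent value. That makes 2.

2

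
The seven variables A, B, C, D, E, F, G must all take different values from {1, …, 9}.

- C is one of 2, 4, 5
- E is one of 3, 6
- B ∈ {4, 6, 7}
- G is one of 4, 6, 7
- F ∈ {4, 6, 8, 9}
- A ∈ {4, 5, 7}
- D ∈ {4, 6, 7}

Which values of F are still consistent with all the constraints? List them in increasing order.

8, 9

B, D, G between them cover only {4, 6, 7} — a naked triple. Remove those values from A, C, E, F.
A's domain is down to {5}, so A = 5. Remove 5 from C.
C must be 2 (only option left).
E's domain is down to {3}, so E = 3.
No further eliminations apply; F can still be any of 8, 9.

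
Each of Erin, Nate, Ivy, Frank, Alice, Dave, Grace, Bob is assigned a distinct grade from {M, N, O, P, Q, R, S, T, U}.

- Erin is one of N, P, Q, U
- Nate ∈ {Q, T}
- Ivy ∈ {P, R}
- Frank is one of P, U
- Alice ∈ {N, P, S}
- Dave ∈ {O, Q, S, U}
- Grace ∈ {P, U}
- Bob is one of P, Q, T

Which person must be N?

The 8 variables together cover exactly {N, O, P, Q, R, S, T, U} — 8 values for 8 variables — and O appears only in Dave's list, so Dave = O.
The 7 still-open variables draw from only 7 values {N, P, Q, R, S, T, U}, so each is used; only Ivy can be R, hence Ivy = R.
The 6 still-open variables together cover exactly {N, P, Q, S, T, U} — 6 values for 6 variables — and S appears only in Alice's list, so Alice = S.
The 5 still-open variables together cover exactly {N, P, Q, T, U} — 5 values for 5 variables — and N appears only in Erin's list, so Erin = N.

Erin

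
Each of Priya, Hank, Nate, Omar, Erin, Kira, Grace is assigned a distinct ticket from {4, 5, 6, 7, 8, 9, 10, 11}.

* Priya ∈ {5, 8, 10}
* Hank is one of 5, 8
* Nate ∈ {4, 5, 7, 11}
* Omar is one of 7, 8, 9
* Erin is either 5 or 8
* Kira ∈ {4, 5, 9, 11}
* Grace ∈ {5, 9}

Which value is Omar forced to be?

Among the 7 variables, 10 fits only Priya (and all 7 values in {4, 5, 7, 8, 9, 10, 11} must be used), so Priya = 10.
The 2 variables Hank and Erin are confined to {5, 8}, which locks those values in; drop them from Nate, Omar, Kira, Grace.
That leaves Grace = 9. Eliminate 9 elsewhere: Omar, Kira.
So Omar = 7.

7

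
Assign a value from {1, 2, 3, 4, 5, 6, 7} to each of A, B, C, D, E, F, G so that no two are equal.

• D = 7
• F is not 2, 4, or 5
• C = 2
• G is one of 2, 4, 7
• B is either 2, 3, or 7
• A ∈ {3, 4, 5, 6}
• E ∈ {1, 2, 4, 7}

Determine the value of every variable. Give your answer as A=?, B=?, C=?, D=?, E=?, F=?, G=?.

A=5, B=3, C=2, D=7, E=1, F=6, G=4

C must be 2 (only option left). Remove 2 from B, E, G.
D's domain is down to {7}, so D = 7. Remove 7 from B, E, F, G.
G must be 4 (only option left). So A, E can't be 4.
That leaves B = 3. Strike 3 from A, F.
That leaves E = 1. Eliminate 1 elsewhere: F.
F's domain is down to {6}, so F = 6. So A can't be 6.
A's domain is down to {5}, so A = 5.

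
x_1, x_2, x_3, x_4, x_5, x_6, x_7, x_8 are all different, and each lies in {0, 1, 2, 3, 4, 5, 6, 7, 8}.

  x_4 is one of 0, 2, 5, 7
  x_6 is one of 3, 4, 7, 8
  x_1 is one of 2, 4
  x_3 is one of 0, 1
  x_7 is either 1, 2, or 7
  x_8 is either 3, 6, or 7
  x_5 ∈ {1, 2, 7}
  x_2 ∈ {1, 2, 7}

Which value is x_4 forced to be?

5

x_2, x_5, x_7 share exactly the 3 values {1, 2, 7}; by pigeonhole those values go to them, so strike 1, 2, 7 from x_1, x_3, x_4, x_6, x_8.
x_1's domain is down to {4}, so x_1 = 4. Remove 4 from x_6.
x_3's domain is down to {0}, so x_3 = 0. Eliminate 0 elsewhere: x_4.
So x_4 = 5.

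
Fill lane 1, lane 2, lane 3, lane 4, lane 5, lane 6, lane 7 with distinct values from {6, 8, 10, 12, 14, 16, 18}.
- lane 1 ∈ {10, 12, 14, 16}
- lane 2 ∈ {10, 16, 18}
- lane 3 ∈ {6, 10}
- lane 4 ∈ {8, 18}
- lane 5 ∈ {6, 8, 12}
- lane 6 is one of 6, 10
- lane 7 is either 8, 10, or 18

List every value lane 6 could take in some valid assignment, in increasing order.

The 7 variables together cover exactly {6, 8, 10, 12, 14, 16, 18} — 7 values for 7 variables — and 14 appears only in lane 1's list, so lane 1 = 14.
The 6 still-open variables together cover exactly {6, 8, 10, 12, 16, 18} — 6 values for 6 variables — and 12 appears only in lane 5's list, so lane 5 = 12.
The 5 still-open variables draw from only 5 values {6, 8, 10, 16, 18}, so each is used; only lane 2 can be 16, hence lane 2 = 16.
lane 3 and lane 6 between them cover only {6, 10} — a naked pair. Remove those values from lane 7.
No further eliminations apply; lane 6 can still be any of 6, 10.

6, 10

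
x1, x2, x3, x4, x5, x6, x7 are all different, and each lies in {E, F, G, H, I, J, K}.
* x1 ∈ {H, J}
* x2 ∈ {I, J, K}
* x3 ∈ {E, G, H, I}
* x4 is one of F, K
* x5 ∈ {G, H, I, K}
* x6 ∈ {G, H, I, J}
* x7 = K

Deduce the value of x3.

x7's domain is down to {K}, so x7 = K. So x2, x4, x5 can't be K.
x4's domain is down to {F}, so x4 = F.
Among the 5 still-open variables, E fits only x3 (and all 5 values in {E, G, H, I, J} must be used), so x3 = E.

E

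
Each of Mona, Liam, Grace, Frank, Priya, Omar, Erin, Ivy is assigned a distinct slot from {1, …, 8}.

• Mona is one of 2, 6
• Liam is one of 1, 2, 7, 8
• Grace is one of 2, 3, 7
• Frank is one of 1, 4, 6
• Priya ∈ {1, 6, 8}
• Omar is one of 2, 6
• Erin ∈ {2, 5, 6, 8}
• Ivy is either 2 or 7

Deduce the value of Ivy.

7

Among the 8 variables, 3 fits only Grace (and all 8 values in {1, 2, 3, 4, 5, 6, 7, 8} must be used), so Grace = 3.
Among the 7 still-open variables, 4 fits only Frank (and all 7 values in {1, 2, 4, 5, 6, 7, 8} must be used), so Frank = 4.
The 6 still-open variables together cover exactly {1, 2, 5, 6, 7, 8} — 6 values for 6 variables — and 5 appears only in Erin's list, so Erin = 5.
The 2 variables Mona and Omar are confined to {2, 6}, which locks those values in; drop them from Liam, Priya, Ivy.
So Ivy = 7.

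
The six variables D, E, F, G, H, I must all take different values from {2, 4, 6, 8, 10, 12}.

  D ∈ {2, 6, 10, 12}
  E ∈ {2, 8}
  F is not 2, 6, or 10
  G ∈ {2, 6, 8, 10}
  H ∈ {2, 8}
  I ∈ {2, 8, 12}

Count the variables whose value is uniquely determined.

The 6 variables draw from only 6 values {2, 4, 6, 8, 10, 12}, so each is used; only F can be 4, hence F = 4.
The 2 variables E and H are confined to {2, 8}, which locks those values in; drop them from D, G, I.
I has just one choice, so I = 12. Strike 12 from D.
Determined: F=4, I=12. The other variables each still have more than one consistent value. That makes 2.

2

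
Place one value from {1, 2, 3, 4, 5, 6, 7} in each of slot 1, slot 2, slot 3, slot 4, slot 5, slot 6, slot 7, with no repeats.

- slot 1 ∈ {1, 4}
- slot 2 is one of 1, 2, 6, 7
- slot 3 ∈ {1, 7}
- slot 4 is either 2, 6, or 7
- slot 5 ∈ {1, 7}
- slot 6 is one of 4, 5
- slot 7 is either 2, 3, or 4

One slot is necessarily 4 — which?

The 7 variables draw from only 7 values {1, 2, 3, 4, 5, 6, 7}, so each is used; only slot 7 can be 3, hence slot 7 = 3.
Among the 6 still-open variables, 5 fits only slot 6 (and all 6 values in {1, 2, 4, 5, 6, 7} must be used), so slot 6 = 5.
The 5 still-open variables draw from only 5 values {1, 2, 4, 6, 7}, so each is used; only slot 1 can be 4, hence slot 1 = 4.

slot 1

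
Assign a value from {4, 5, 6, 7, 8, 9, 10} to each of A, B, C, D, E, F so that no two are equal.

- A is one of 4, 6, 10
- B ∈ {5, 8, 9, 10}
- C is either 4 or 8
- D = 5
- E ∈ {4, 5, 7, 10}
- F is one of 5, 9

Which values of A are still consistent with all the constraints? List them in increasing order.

4, 6, 10

D has just one choice, so D = 5. Eliminate 5 elsewhere: B, E, F.
F's domain is down to {9}, so F = 9. Remove 9 from B.
No further eliminations apply; A can still be any of 4, 6, 10.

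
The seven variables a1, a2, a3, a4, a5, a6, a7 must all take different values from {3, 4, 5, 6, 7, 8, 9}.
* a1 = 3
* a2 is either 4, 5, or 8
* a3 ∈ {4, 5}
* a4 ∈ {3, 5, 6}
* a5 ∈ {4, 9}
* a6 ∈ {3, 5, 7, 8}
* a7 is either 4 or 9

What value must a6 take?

7

a1 must be 3 (only option left). Eliminate 3 elsewhere: a4, a6.
The 6 still-open variables draw from only 6 values {4, 5, 6, 7, 8, 9}, so each is used; only a4 can be 6, hence a4 = 6.
The 5 still-open variables draw from only 5 values {4, 5, 7, 8, 9}, so each is used; only a6 can be 7, hence a6 = 7.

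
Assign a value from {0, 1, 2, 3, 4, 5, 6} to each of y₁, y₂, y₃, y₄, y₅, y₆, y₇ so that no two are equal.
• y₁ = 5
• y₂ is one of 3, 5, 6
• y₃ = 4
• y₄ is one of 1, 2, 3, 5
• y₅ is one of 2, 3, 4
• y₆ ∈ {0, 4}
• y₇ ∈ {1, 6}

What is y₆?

y₁'s domain is down to {5}, so y₁ = 5. Remove 5 from y₂, y₄.
That leaves y₃ = 4. Strike 4 from y₅, y₆.
So y₆ = 0.

0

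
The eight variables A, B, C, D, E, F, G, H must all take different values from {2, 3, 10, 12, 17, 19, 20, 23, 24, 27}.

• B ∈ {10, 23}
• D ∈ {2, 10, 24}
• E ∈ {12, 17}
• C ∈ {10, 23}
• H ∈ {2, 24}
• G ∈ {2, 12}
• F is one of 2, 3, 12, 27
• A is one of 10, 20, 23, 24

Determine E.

17

B and C share exactly the 2 values {10, 23}; by pigeonhole those values go to them, so strike 10, 23 from A, D.
D and H share exactly the 2 values {2, 24}; by pigeonhole those values go to them, so strike 2, 24 from A, F, G.
A must be 20 (only option left).
G has just one choice, so G = 12. Remove 12 from E, F.
So E = 17.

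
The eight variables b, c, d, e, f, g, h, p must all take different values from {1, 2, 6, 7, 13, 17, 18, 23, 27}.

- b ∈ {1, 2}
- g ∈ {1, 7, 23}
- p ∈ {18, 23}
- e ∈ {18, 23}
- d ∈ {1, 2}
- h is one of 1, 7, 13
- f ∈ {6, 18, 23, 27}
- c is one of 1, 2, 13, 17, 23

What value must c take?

b and d between them cover only {1, 2} — a naked pair. Remove those values from c, g, h.
e and p share exactly the 2 values {18, 23}; by pigeonhole those values go to them, so strike 18, 23 from c, f, g.
g has just one choice, so g = 7. Remove 7 from h.
h has just one choice, so h = 13. Strike 13 from c.
So c = 17.

17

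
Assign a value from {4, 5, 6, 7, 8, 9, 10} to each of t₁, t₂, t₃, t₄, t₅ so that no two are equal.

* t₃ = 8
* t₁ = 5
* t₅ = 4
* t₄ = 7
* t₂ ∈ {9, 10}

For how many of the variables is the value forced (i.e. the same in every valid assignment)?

t₁ must be 5 (only option left).
t₃ must be 8 (only option left).
t₄ has just one choice, so t₄ = 7.
That leaves t₅ = 4.
Determined: t₁=5, t₃=8, t₄=7, t₅=4. The other variables each still have more than one consistent value. That makes 4.

4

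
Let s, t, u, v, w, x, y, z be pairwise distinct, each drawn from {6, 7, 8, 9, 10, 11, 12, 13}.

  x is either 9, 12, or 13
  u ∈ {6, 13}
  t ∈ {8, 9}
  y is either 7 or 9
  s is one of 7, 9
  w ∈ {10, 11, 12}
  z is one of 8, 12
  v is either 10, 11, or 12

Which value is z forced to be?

The 8 variables draw from only 8 values {6, 7, 8, 9, 10, 11, 12, 13}, so each is used; only u can be 6, hence u = 6.
The 7 still-open variables together cover exactly {7, 8, 9, 10, 11, 12, 13} — 7 values for 7 variables — and 13 appears only in x's list, so x = 13.
s and y between them cover only {7, 9} — a naked pair. Remove those values from t.
That leaves t = 8. Remove 8 from z.
So z = 12.

12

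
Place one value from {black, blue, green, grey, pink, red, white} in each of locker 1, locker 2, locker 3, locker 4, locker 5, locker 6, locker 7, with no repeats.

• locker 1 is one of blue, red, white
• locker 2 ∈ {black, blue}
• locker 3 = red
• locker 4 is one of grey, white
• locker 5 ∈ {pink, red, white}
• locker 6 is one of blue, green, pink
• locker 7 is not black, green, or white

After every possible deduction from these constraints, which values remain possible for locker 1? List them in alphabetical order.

blue, white

locker 3's domain is down to {red}, so locker 3 = red. Eliminate red elsewhere: locker 1, locker 5, locker 7.
The 6 still-open variables draw from only 6 values {black, blue, green, grey, pink, white}, so each is used; only locker 2 can be black, hence locker 2 = black.
The 5 still-open variables together cover exactly {blue, green, grey, pink, white} — 5 values for 5 variables — and green appears only in locker 6's list, so locker 6 = green.
No further eliminations apply; locker 1 can still be any of blue, white.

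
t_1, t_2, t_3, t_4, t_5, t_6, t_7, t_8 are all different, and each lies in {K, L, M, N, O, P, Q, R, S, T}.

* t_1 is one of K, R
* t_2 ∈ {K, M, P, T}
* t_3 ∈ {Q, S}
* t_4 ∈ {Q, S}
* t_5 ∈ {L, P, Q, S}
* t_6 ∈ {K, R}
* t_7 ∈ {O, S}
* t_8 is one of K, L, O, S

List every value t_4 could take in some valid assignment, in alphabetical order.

t_1 and t_6 between them cover only {K, R} — a naked pair. Remove those values from t_2, t_8.
The 2 variables t_3 and t_4 are confined to {Q, S}, which locks those values in; drop them from t_5, t_7, t_8.
t_7 must be O (only option left). So t_8 can't be O.
t_8's domain is down to {L}, so t_8 = L. Remove L from t_5.
t_5's domain is down to {P}, so t_5 = P. Strike P from t_2.
No further eliminations apply; t_4 can still be any of Q, S.

Q, S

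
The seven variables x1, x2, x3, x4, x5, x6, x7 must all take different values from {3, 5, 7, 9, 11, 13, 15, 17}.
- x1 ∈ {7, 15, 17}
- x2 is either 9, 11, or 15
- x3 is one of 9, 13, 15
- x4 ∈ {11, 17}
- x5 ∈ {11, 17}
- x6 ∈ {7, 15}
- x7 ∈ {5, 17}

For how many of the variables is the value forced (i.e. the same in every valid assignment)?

Among the 7 variables, 5 fits only x7 (and all 7 values in {5, 7, 9, 11, 13, 15, 17} must be used), so x7 = 5.
The 6 still-open variables together cover exactly {7, 9, 11, 13, 15, 17} — 6 values for 6 variables — and 13 appears only in x3's list, so x3 = 13.
The 5 still-open variables draw from only 5 values {7, 9, 11, 15, 17}, so each is used; only x2 can be 9, hence x2 = 9.
x4 and x5 share exactly the 2 values {11, 17}; by pigeonhole those values go to them, so strike 11, 17 from x1.
Determined: x2=9, x3=13, x7=5. The other variables each still have more than one consistent value. That makes 3.

3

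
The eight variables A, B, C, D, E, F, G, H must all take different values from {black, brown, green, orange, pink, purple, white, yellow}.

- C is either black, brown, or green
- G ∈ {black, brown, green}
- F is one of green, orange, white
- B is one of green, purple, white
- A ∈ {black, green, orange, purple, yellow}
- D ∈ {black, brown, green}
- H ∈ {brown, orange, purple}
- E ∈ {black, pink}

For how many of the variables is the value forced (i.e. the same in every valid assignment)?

The 8 variables together cover exactly {black, brown, green, orange, pink, purple, white, yellow} — 8 values for 8 variables — and pink appears only in E's list, so E = pink.
Among the 7 still-open variables, yellow fits only A (and all 7 values in {black, brown, green, orange, purple, white, yellow} must be used), so A = yellow.
C, D, G between them cover only {black, brown, green} — a naked triple. Remove those values from B, F, H.
Determined: A=yellow, E=pink. The other variables each still have more than one consistent value. That makes 2.

2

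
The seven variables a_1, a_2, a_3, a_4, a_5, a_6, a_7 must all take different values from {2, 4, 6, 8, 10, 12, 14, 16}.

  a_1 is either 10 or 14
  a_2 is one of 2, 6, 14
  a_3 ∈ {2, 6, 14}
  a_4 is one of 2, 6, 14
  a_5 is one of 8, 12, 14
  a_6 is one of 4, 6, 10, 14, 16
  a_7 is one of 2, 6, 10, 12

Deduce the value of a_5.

8

a_2, a_3, a_4 share exactly the 3 values {2, 6, 14}; by pigeonhole those values go to them, so strike 2, 6, 14 from a_1, a_5, a_6, a_7.
a_1's domain is down to {10}, so a_1 = 10. So a_6, a_7 can't be 10.
a_7's domain is down to {12}, so a_7 = 12. Eliminate 12 elsewhere: a_5.
So a_5 = 8.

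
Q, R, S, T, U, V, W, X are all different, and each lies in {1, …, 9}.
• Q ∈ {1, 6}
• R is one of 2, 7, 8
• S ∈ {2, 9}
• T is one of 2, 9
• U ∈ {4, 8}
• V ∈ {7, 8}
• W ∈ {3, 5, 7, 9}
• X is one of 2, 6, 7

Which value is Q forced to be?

1

S and T share exactly the 2 values {2, 9}; by pigeonhole those values go to them, so strike 2, 9 from R, W, X.
The 2 variables R and V are confined to {7, 8}, which locks those values in; drop them from U, W, X.
That leaves U = 4.
X's domain is down to {6}, so X = 6. So Q can't be 6.
So Q = 1.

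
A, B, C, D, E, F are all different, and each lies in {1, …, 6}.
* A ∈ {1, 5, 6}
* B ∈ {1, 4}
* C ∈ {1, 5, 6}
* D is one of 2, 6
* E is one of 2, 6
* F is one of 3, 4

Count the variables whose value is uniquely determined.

2

Among the 6 variables, 3 fits only F (and all 6 values in {1, 2, 3, 4, 5, 6} must be used), so F = 3.
The 5 still-open variables together cover exactly {1, 2, 4, 5, 6} — 5 values for 5 variables — and 4 appears only in B's list, so B = 4.
D and E between them cover only {2, 6} — a naked pair. Remove those values from A, C.
Determined: B=4, F=3. The other variables each still have more than one consistent value. That makes 2.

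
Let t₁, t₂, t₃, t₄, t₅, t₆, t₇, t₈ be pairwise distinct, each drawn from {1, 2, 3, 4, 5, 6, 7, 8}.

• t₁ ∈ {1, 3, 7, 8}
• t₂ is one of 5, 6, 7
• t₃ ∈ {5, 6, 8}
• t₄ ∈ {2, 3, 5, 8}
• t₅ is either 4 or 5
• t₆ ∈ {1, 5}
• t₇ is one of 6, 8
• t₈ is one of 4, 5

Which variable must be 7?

The 8 variables draw from only 8 values {1, 2, 3, 4, 5, 6, 7, 8}, so each is used; only t₄ can be 2, hence t₄ = 2.
The 7 still-open variables draw from only 7 values {1, 3, 4, 5, 6, 7, 8}, so each is used; only t₁ can be 3, hence t₁ = 3.
Among the 6 still-open variables, 1 fits only t₆ (and all 6 values in {1, 4, 5, 6, 7, 8} must be used), so t₆ = 1.
Among the 5 still-open variables, 7 fits only t₂ (and all 5 values in {4, 5, 6, 7, 8} must be used), so t₂ = 7.

t₂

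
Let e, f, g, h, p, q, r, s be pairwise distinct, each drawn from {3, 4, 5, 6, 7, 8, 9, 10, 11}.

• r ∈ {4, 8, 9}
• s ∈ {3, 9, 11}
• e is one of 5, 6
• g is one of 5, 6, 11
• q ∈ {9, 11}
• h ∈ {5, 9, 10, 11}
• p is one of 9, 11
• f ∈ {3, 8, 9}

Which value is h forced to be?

The 8 variables together cover exactly {3, 4, 5, 6, 8, 9, 10, 11} — 8 values for 8 variables — and 4 appears only in r's list, so r = 4.
Among the 7 still-open variables, 8 fits only f (and all 7 values in {3, 5, 6, 8, 9, 10, 11} must be used), so f = 8.
The 6 still-open variables draw from only 6 values {3, 5, 6, 9, 10, 11}, so each is used; only s can be 3, hence s = 3.
The 5 still-open variables draw from only 5 values {5, 6, 9, 10, 11}, so each is used; only h can be 10, hence h = 10.

10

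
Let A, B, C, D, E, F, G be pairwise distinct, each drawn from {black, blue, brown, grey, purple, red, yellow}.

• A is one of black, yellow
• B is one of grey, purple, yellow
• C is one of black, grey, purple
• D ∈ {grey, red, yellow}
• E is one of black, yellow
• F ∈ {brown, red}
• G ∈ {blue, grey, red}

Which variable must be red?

The 7 variables together cover exactly {black, blue, brown, grey, purple, red, yellow} — 7 values for 7 variables — and blue appears only in G's list, so G = blue.
Among the 6 still-open variables, brown fits only F (and all 6 values in {black, brown, grey, purple, red, yellow} must be used), so F = brown.
The 5 still-open variables draw from only 5 values {black, grey, purple, red, yellow}, so each is used; only D can be red, hence D = red.

D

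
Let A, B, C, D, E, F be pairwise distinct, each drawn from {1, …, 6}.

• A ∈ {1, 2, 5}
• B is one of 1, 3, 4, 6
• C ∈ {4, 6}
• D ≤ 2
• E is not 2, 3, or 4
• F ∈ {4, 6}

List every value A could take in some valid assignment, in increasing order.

1, 2, 5

The 6 variables together cover exactly {1, 2, 3, 4, 5, 6} — 6 values for 6 variables — and 3 appears only in B's list, so B = 3.
The 2 variables C and F are confined to {4, 6}, which locks those values in; drop them from E.
No further eliminations apply; A can still be any of 1, 2, 5.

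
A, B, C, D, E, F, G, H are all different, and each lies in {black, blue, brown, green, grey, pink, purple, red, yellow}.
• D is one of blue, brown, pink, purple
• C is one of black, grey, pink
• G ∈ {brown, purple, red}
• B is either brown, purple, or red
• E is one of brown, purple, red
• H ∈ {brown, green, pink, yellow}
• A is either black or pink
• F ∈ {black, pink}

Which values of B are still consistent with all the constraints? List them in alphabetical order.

brown, purple, red

A and F share exactly the 2 values {black, pink}; by pigeonhole those values go to them, so strike black, pink from C, D, H.
C must be grey (only option left).
The 3 variables B, E, G are confined to {brown, purple, red}, which locks those values in; drop them from D, H.
D must be blue (only option left).
No further eliminations apply; B can still be any of brown, purple, red.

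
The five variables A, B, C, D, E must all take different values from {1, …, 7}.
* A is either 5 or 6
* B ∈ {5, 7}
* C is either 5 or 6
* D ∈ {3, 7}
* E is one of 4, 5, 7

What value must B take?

7

The 5 variables together cover exactly {3, 4, 5, 6, 7} — 5 values for 5 variables — and 3 appears only in D's list, so D = 3.
The 4 still-open variables together cover exactly {4, 5, 6, 7} — 4 values for 4 variables — and 4 appears only in E's list, so E = 4.
The 3 still-open variables draw from only 3 values {5, 6, 7}, so each is used; only B can be 7, hence B = 7.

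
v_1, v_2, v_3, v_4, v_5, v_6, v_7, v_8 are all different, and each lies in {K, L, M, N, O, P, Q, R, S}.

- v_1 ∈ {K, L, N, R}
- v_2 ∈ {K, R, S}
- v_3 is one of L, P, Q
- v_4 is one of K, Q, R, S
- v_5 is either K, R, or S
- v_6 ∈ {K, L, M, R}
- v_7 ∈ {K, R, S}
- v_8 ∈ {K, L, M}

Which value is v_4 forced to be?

Q

Among the 8 variables, N fits only v_1 (and all 8 values in {K, L, M, N, P, Q, R, S} must be used), so v_1 = N.
The 7 still-open variables together cover exactly {K, L, M, P, Q, R, S} — 7 values for 7 variables — and P appears only in v_3's list, so v_3 = P.
The 6 still-open variables draw from only 6 values {K, L, M, Q, R, S}, so each is used; only v_4 can be Q, hence v_4 = Q.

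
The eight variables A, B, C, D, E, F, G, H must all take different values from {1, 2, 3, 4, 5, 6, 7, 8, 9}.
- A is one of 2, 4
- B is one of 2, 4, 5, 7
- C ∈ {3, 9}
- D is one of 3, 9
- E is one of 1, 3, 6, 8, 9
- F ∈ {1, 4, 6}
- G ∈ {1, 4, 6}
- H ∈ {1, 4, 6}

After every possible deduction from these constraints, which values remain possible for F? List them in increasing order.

The 2 variables C and D are confined to {3, 9}, which locks those values in; drop them from E.
F, G, H between them cover only {1, 4, 6} — a naked triple. Remove those values from A, B, E.
A must be 2 (only option left). Eliminate 2 elsewhere: B.
E has just one choice, so E = 8.
No further eliminations apply; F can still be any of 1, 4, 6.

1, 4, 6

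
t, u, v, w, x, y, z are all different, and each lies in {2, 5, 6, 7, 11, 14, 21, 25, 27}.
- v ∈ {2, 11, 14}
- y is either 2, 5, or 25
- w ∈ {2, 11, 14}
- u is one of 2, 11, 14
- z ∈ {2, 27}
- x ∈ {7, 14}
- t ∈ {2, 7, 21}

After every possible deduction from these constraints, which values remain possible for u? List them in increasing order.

2, 11, 14

u, v, w between them cover only {2, 11, 14} — a naked triple. Remove those values from t, x, y, z.
x must be 7 (only option left). Eliminate 7 elsewhere: t.
z's domain is down to {27}, so z = 27.
That leaves t = 21.
No further eliminations apply; u can still be any of 2, 11, 14.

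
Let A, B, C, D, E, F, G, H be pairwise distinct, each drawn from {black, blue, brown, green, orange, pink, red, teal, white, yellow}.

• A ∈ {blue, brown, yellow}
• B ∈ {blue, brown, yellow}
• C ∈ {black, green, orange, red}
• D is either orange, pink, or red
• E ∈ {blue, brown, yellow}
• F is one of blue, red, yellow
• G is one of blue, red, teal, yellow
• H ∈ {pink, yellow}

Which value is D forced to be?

A, B, E between them cover only {blue, brown, yellow} — a naked triple. Remove those values from F, G, H.
F must be red (only option left). Remove red from C, D, G.
That leaves G = teal.
H must be pink (only option left). Remove pink from D.
So D = orange.

orange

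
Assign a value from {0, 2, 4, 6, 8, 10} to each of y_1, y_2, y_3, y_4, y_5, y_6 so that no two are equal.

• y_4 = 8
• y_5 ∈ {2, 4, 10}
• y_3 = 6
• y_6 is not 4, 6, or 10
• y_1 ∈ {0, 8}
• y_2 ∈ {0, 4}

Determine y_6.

2

y_3 has just one choice, so y_3 = 6.
y_4 must be 8 (only option left). So y_1, y_6 can't be 8.
That leaves y_1 = 0. Remove 0 from y_2, y_6.
So y_6 = 2.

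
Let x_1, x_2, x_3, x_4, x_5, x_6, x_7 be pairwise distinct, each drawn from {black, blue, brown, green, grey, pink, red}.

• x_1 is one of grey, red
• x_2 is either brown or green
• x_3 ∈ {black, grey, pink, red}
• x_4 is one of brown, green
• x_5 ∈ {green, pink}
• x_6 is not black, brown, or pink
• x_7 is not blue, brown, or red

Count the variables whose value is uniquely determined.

2

Among the 7 variables, blue fits only x_6 (and all 7 values in {black, blue, brown, green, grey, pink, red} must be used), so x_6 = blue.
x_2 and x_4 between them cover only {brown, green} — a naked pair. Remove those values from x_5, x_7.
x_5 has just one choice, so x_5 = pink. Strike pink from x_3, x_7.
Determined: x_5=pink, x_6=blue. The other variables each still have more than one consistent value. That makes 2.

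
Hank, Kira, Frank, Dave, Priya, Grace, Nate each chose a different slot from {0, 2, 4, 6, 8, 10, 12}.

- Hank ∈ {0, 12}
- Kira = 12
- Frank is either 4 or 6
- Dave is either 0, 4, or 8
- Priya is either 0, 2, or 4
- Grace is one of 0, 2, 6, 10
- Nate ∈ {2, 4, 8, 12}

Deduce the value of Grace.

10

Kira's domain is down to {12}, so Kira = 12. Eliminate 12 elsewhere: Hank, Nate.
That leaves Hank = 0. So Dave, Priya, Grace can't be 0.
Among the 5 still-open variables, 10 fits only Grace (and all 5 values in {2, 4, 6, 8, 10} must be used), so Grace = 10.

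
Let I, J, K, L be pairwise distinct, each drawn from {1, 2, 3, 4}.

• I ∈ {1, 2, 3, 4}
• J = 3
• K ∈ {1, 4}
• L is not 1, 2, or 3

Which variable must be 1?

J must be 3 (only option left). So I can't be 3.
L's domain is down to {4}, so L = 4. So I, K can't be 4.
So 1 goes to K.

K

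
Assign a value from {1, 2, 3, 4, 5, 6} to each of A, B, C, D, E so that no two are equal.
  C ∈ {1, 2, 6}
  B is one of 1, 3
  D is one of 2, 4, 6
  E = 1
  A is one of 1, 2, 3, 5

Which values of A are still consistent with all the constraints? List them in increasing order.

E has just one choice, so E = 1. Remove 1 from A, B, C.
B has just one choice, so B = 3. Eliminate 3 elsewhere: A.
No further eliminations apply; A can still be any of 2, 5.

2, 5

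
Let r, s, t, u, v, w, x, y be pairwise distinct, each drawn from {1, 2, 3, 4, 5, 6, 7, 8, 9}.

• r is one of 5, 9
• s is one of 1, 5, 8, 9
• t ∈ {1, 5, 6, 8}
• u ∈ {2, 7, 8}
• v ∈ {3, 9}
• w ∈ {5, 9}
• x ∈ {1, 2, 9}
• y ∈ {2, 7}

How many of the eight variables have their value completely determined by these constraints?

2

The 8 variables together cover exactly {1, 2, 3, 5, 6, 7, 8, 9} — 8 values for 8 variables — and 3 appears only in v's list, so v = 3.
The 7 still-open variables draw from only 7 values {1, 2, 5, 6, 7, 8, 9}, so each is used; only t can be 6, hence t = 6.
The 2 variables r and w are confined to {5, 9}, which locks those values in; drop them from s, x.
Determined: t=6, v=3. The other variables each still have more than one consistent value. That makes 2.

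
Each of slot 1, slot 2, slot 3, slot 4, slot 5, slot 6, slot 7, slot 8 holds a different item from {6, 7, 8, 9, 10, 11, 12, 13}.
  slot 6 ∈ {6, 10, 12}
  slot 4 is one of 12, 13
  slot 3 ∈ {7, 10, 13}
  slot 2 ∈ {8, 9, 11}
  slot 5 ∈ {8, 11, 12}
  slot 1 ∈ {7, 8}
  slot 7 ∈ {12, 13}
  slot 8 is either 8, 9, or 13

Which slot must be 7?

The 8 variables together cover exactly {6, 7, 8, 9, 10, 11, 12, 13} — 8 values for 8 variables — and 6 appears only in slot 6's list, so slot 6 = 6.
The 7 still-open variables together cover exactly {7, 8, 9, 10, 11, 12, 13} — 7 values for 7 variables — and 10 appears only in slot 3's list, so slot 3 = 10.
The 6 still-open variables together cover exactly {7, 8, 9, 11, 12, 13} — 6 values for 6 variables — and 7 appears only in slot 1's list, so slot 1 = 7.

slot 1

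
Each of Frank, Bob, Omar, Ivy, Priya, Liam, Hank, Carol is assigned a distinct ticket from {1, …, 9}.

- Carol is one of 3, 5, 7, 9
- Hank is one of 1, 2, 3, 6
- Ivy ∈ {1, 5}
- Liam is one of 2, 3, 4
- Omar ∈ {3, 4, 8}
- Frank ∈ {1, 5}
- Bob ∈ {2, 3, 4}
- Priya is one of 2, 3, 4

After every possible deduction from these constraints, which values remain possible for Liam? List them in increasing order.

2, 3, 4

The 2 variables Frank and Ivy are confined to {1, 5}, which locks those values in; drop them from Hank, Carol.
The 3 variables Bob, Priya, Liam are confined to {2, 3, 4}, which locks those values in; drop them from Omar, Hank, Carol.
Omar must be 8 (only option left).
That leaves Hank = 6.
No further eliminations apply; Liam can still be any of 2, 3, 4.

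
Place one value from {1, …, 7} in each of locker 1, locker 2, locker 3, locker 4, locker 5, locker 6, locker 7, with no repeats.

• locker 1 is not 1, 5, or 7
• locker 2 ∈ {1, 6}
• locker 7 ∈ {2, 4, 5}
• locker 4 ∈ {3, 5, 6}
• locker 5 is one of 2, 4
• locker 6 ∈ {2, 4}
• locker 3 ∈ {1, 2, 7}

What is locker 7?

5

The 7 variables draw from only 7 values {1, 2, 3, 4, 5, 6, 7}, so each is used; only locker 3 can be 7, hence locker 3 = 7.
The 6 still-open variables together cover exactly {1, 2, 3, 4, 5, 6} — 6 values for 6 variables — and 1 appears only in locker 2's list, so locker 2 = 1.
locker 5 and locker 6 share exactly the 2 values {2, 4}; by pigeonhole those values go to them, so strike 2, 4 from locker 1, locker 7.
So locker 7 = 5.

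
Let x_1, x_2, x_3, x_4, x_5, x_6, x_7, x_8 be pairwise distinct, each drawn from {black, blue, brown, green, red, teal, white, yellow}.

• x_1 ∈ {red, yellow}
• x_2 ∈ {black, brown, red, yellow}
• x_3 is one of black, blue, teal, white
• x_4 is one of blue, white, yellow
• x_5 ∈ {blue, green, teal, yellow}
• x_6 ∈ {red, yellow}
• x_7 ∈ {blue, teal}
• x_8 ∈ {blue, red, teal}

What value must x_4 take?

white

Among the 8 variables, brown fits only x_2 (and all 8 values in {black, blue, brown, green, red, teal, white, yellow} must be used), so x_2 = brown.
The 7 still-open variables draw from only 7 values {black, blue, green, red, teal, white, yellow}, so each is used; only x_3 can be black, hence x_3 = black.
The 6 still-open variables draw from only 6 values {blue, green, red, teal, white, yellow}, so each is used; only x_5 can be green, hence x_5 = green.
Among the 5 still-open variables, white fits only x_4 (and all 5 values in {blue, red, teal, white, yellow} must be used), so x_4 = white.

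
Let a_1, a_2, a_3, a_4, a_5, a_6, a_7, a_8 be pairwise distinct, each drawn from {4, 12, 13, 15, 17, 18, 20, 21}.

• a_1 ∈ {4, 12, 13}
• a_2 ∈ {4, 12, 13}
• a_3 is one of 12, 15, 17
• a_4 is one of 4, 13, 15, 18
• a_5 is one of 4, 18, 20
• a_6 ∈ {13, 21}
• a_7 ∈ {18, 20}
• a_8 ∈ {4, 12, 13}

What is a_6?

21

The 8 variables draw from only 8 values {4, 12, 13, 15, 17, 18, 20, 21}, so each is used; only a_3 can be 17, hence a_3 = 17.
The 7 still-open variables draw from only 7 values {4, 12, 13, 15, 18, 20, 21}, so each is used; only a_4 can be 15, hence a_4 = 15.
The 6 still-open variables draw from only 6 values {4, 12, 13, 18, 20, 21}, so each is used; only a_6 can be 21, hence a_6 = 21.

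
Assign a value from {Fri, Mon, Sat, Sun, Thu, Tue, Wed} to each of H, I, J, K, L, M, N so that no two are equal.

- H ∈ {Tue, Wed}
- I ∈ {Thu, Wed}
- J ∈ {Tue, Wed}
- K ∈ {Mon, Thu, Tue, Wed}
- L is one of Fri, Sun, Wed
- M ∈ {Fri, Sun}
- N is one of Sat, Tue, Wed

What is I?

The 7 variables together cover exactly {Fri, Mon, Sat, Sun, Thu, Tue, Wed} — 7 values for 7 variables — and Mon appears only in K's list, so K = Mon.
The 6 still-open variables draw from only 6 values {Fri, Sat, Sun, Thu, Tue, Wed}, so each is used; only N can be Sat, hence N = Sat.
The 5 still-open variables draw from only 5 values {Fri, Sun, Thu, Tue, Wed}, so each is used; only I can be Thu, hence I = Thu.

Thu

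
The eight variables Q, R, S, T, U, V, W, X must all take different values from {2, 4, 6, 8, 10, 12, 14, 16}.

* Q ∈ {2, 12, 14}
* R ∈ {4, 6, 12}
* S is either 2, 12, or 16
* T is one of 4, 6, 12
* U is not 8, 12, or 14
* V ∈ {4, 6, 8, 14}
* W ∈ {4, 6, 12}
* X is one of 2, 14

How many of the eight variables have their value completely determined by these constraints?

The 8 variables together cover exactly {2, 4, 6, 8, 10, 12, 14, 16} — 8 values for 8 variables — and 8 appears only in V's list, so V = 8.
The 7 still-open variables draw from only 7 values {2, 4, 6, 10, 12, 14, 16}, so each is used; only U can be 10, hence U = 10.
Among the 6 still-open variables, 16 fits only S (and all 6 values in {2, 4, 6, 12, 14, 16} must be used), so S = 16.
R, T, W between them cover only {4, 6, 12} — a naked triple. Remove those values from Q.
Determined: S=16, U=10, V=8. The other variables each still have more than one consistent value. That makes 3.

3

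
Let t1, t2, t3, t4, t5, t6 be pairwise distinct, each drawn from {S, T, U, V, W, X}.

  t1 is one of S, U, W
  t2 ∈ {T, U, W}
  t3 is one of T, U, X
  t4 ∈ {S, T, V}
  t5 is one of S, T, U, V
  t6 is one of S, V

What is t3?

X

The 6 variables draw from only 6 values {S, T, U, V, W, X}, so each is used; only t3 can be X, hence t3 = X.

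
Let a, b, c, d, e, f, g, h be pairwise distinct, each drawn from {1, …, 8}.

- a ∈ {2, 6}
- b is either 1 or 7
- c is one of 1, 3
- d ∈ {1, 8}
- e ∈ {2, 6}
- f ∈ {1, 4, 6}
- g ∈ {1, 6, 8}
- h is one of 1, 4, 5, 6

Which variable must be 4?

Among the 8 variables, 3 fits only c (and all 8 values in {1, 2, 3, 4, 5, 6, 7, 8} must be used), so c = 3.
The 7 still-open variables together cover exactly {1, 2, 4, 5, 6, 7, 8} — 7 values for 7 variables — and 5 appears only in h's list, so h = 5.
Among the 6 still-open variables, 4 fits only f (and all 6 values in {1, 2, 4, 6, 7, 8} must be used), so f = 4.

f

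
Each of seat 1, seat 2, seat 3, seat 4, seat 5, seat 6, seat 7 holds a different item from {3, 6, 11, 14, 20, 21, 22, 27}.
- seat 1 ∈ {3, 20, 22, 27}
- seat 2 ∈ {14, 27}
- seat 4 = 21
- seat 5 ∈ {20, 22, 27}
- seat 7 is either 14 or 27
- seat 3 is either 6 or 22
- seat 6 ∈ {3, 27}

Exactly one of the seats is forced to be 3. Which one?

seat 6

seat 4 has just one choice, so seat 4 = 21.
The 6 still-open variables draw from only 6 values {3, 6, 14, 20, 22, 27}, so each is used; only seat 3 can be 6, hence seat 3 = 6.
The 2 variables seat 2 and seat 7 are confined to {14, 27}, which locks those values in; drop them from seat 1, seat 5, seat 6.
So 3 goes to seat 6.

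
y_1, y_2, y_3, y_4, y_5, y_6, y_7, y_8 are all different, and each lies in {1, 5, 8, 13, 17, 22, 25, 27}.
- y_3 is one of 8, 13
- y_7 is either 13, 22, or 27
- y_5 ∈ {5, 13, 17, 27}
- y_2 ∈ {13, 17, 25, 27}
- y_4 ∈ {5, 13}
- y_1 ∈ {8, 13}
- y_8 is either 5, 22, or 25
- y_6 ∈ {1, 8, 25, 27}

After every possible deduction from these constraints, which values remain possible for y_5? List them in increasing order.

17, 27

The 8 variables draw from only 8 values {1, 5, 8, 13, 17, 22, 25, 27}, so each is used; only y_6 can be 1, hence y_6 = 1.
The 2 variables y_1 and y_3 are confined to {8, 13}, which locks those values in; drop them from y_2, y_4, y_5, y_7.
That leaves y_4 = 5. Eliminate 5 elsewhere: y_5, y_8.
No further eliminations apply; y_5 can still be any of 17, 27.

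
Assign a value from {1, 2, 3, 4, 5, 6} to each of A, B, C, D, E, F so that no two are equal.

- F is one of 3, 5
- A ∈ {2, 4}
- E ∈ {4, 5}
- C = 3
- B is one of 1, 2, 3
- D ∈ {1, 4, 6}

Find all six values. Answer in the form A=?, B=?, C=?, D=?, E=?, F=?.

A=2, B=1, C=3, D=6, E=4, F=5

C has just one choice, so C = 3. Remove 3 from B, F.
F must be 5 (only option left). So E can't be 5.
E has just one choice, so E = 4. Eliminate 4 elsewhere: A, D.
A has just one choice, so A = 2. Strike 2 from B.
B's domain is down to {1}, so B = 1. Remove 1 from D.
D must be 6 (only option left).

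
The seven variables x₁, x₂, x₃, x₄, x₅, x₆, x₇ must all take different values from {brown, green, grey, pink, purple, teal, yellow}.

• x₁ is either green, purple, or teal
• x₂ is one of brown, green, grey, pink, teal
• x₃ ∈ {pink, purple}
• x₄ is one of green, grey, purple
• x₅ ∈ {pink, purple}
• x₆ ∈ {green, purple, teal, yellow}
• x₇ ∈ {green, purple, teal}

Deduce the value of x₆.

yellow

The 7 variables draw from only 7 values {brown, green, grey, pink, purple, teal, yellow}, so each is used; only x₂ can be brown, hence x₂ = brown.
Among the 6 still-open variables, grey fits only x₄ (and all 6 values in {green, grey, pink, purple, teal, yellow} must be used), so x₄ = grey.
Among the 5 still-open variables, yellow fits only x₆ (and all 5 values in {green, pink, purple, teal, yellow} must be used), so x₆ = yellow.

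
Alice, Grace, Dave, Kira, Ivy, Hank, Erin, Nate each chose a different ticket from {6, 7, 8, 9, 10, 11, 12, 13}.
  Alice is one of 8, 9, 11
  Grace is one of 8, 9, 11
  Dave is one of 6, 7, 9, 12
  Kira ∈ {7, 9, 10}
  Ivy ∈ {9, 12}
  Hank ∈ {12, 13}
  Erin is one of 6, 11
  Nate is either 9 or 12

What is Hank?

Among the 8 variables, 10 fits only Kira (and all 8 values in {6, 7, 8, 9, 10, 11, 12, 13} must be used), so Kira = 10.
The 7 still-open variables draw from only 7 values {6, 7, 8, 9, 11, 12, 13}, so each is used; only Dave can be 7, hence Dave = 7.
Among the 6 still-open variables, 6 fits only Erin (and all 6 values in {6, 8, 9, 11, 12, 13} must be used), so Erin = 6.
The 5 still-open variables together cover exactly {8, 9, 11, 12, 13} — 5 values for 5 variables — and 13 appears only in Hank's list, so Hank = 13.

13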